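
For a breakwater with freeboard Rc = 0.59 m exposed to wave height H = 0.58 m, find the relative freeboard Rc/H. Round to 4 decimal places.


Relative freeboard = Rc / H
= 0.59 / 0.58
= 1.0172

1.0172


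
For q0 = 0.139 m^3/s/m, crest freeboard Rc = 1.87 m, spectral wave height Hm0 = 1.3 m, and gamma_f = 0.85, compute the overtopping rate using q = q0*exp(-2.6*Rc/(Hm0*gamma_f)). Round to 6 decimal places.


q = q0 * exp(-2.6 * Rc / (Hm0 * gamma_f))
Exponent = -2.6 * 1.87 / (1.3 * 0.85)
= -2.6 * 1.87 / 1.1050
= -4.400000
exp(-4.400000) = 0.012277
q = 0.139 * 0.012277
q = 0.001707 m^3/s/m

0.001707


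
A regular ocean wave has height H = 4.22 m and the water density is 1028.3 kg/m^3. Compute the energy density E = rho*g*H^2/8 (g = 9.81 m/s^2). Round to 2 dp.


E = (1/8) * rho * g * H^2
E = (1/8) * 1028.3 * 9.81 * 4.22^2
E = 0.125 * 1028.3 * 9.81 * 17.8084
E = 22455.55 J/m^2

22455.55


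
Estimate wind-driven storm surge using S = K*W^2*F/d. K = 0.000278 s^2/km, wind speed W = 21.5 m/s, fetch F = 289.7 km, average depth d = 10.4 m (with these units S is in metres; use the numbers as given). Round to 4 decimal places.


S = K * W^2 * F / d
W^2 = 21.5^2 = 462.25
S = 0.000278 * 462.25 * 289.7 / 10.4
Numerator = 0.000278 * 462.25 * 289.7 = 37.228043
S = 37.228043 / 10.4 = 3.5796 m

3.5796


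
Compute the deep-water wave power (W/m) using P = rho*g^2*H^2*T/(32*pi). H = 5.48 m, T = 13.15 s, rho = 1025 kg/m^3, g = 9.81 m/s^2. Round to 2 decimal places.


P = rho * g^2 * H^2 * T / (32 * pi)
P = 1025 * 9.81^2 * 5.48^2 * 13.15 / (32 * pi)
P = 1025 * 96.2361 * 30.0304 * 13.15 / 100.53096
P = 387479.65 W/m

387479.65


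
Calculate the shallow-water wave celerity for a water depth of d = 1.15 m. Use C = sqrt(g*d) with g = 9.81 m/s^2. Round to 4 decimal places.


Using the shallow-water approximation:
C = sqrt(g * d) = sqrt(9.81 * 1.15)
C = sqrt(11.2815)
C = 3.3588 m/s

3.3588


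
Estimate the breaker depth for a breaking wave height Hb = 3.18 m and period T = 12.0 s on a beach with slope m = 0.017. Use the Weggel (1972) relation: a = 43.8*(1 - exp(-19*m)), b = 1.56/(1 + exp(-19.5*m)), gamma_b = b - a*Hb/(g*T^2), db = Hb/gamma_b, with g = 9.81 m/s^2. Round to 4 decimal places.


a = 43.8 * (1 - exp(-19 * m))
exp(-19 * 0.017) = exp(-0.3230) = 0.723974
a = 43.8 * (1 - 0.723974) = 12.089945
b = 1.56 / (1 + exp(-19.5 * m))
exp(-19.5 * 0.017) = exp(-0.3315) = 0.717846
b = 1.56 / (1 + 0.717846) = 0.908114
Hb / (g * T^2) = 3.18 / (9.81 * 12.0^2) = 3.18 / 1412.6400 = 0.00225110
gamma_b = b - a * Hb/(g*T^2) = 0.908114 - 12.089945 * 0.00225110 = 0.880898
db = Hb / gamma_b = 3.18 / 0.880898
db = 3.6100 m

3.6100


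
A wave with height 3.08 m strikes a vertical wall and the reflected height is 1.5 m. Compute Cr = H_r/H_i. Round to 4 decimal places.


Cr = H_r / H_i
Cr = 1.5 / 3.08
Cr = 0.4870

0.4870


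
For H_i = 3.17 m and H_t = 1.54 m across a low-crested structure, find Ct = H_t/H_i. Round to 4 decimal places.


Ct = H_t / H_i
Ct = 1.54 / 3.17
Ct = 0.4858

0.4858


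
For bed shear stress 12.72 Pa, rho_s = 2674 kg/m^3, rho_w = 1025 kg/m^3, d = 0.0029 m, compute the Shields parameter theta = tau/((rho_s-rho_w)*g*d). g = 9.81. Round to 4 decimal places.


theta = tau / ((rho_s - rho_w) * g * d)
rho_s - rho_w = 2674 - 1025 = 1649
Denominator = 1649 * 9.81 * 0.0029 = 46.912401
theta = 12.72 / 46.912401
theta = 0.2711

0.2711


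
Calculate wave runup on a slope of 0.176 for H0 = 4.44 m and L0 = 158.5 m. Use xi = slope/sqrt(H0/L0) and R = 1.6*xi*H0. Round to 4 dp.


xi = slope / sqrt(H0/L0)
H0/L0 = 4.44/158.5 = 0.028013
sqrt(0.028013) = 0.167370
xi = 0.176 / 0.167370 = 1.051564
R = 1.6 * xi * H0 = 1.6 * 1.051564 * 4.44
R = 7.4703 m

7.4703


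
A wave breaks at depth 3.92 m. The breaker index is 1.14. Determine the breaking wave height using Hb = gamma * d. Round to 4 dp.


Hb = gamma * d
Hb = 1.14 * 3.92
Hb = 4.4688 m

4.4688


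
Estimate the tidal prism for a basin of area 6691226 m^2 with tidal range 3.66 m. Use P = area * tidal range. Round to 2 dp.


Tidal prism = Area * Tidal range
P = 6691226 * 3.66
P = 24489887.16 m^3

24489887.16


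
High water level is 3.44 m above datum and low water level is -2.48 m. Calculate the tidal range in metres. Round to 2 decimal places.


Tidal range = High water - Low water
Tidal range = 3.44 - (-2.48)
Tidal range = 5.92 m

5.92


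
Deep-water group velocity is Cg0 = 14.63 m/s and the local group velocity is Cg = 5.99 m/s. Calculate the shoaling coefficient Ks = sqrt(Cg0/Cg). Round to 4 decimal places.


Ks = sqrt(Cg0 / Cg)
Ks = sqrt(14.63 / 5.99)
Ks = sqrt(2.4424)
Ks = 1.5628

1.5628


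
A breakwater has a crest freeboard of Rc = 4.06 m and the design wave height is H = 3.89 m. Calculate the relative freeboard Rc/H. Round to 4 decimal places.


Relative freeboard = Rc / H
= 4.06 / 3.89
= 1.0437

1.0437


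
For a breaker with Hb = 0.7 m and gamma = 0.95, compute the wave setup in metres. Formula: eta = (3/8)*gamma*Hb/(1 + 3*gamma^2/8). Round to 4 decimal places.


eta = (3/8) * gamma * Hb / (1 + 3*gamma^2/8)
Numerator = (3/8) * 0.95 * 0.7 = 0.249375
Denominator = 1 + 3*0.95^2/8 = 1 + 0.338438 = 1.338438
eta = 0.249375 / 1.338438
eta = 0.1863 m

0.1863


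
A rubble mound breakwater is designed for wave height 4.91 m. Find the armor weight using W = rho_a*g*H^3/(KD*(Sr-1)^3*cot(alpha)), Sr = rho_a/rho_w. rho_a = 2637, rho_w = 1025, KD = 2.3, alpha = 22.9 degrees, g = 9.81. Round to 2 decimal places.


Sr = rho_a / rho_w = 2637 / 1025 = 2.572683
(Sr - 1) = 1.572683
(Sr - 1)^3 = 3.889766
cot(22.9) = 1 / tan(22.9) = 1 / 0.422417 = 2.367332
Numerator = 2637 * 9.81 * 4.91^3 = 3062129.9239
Denominator = 2.3 * 3.889766 * 2.367332 = 21.179243
W = 3062129.9239 / 21.179243
W = 144581.65 N

144581.65


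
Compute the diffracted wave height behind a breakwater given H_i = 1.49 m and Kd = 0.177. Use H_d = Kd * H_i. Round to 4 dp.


H_d = Kd * H_i
H_d = 0.177 * 1.49
H_d = 0.2637 m

0.2637


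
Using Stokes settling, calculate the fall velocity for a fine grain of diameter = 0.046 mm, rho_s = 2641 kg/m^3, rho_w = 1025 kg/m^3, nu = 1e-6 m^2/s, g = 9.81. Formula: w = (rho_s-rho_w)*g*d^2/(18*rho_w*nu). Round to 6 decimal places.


w = (rho_s - rho_w) * g * d^2 / (18 * rho_w * nu)
d = 0.046 mm = 0.000046 m
rho_s - rho_w = 2641 - 1025 = 1616
Numerator = 1616 * 9.81 * (0.000046)^2 = 0.000033544863
Denominator = 18 * 1025 * 1e-6 = 0.018450
w = 0.001818 m/s

0.001818


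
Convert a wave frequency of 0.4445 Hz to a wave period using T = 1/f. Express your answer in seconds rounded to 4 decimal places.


T = 1 / f
T = 1 / 0.4445
T = 2.2497 s

2.2497


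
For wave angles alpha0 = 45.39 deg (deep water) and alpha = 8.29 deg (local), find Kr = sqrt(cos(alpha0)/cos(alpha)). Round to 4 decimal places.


Kr = sqrt(cos(alpha0) / cos(alpha))
cos(45.39) = 0.702277
cos(8.29) = 0.989551
Kr = sqrt(0.702277 / 0.989551)
Kr = sqrt(0.709693)
Kr = 0.8424

0.8424


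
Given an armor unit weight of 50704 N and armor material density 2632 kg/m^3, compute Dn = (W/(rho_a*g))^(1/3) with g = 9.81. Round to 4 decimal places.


V = W / (rho_a * g)
V = 50704 / (2632 * 9.81)
V = 50704 / 25819.92
V = 1.963755 m^3
Dn = V^(1/3) = 1.963755^(1/3)
Dn = 1.2523 m

1.2523


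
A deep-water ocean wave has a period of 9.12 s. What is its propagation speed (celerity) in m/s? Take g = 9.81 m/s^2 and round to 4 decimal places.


We use the deep-water celerity formula:
C = g * T / (2 * pi)
C = 9.81 * 9.12 / (2 * 3.14159...)
C = 89.467200 / 6.283185
C = 14.2391 m/s

14.2391


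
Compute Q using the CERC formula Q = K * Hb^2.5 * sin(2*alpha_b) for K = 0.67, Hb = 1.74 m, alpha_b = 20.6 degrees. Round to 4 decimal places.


Q = K * Hb^2.5 * sin(2 * alpha_b)
Hb^2.5 = 1.74^2.5 = 3.993679
sin(2 * 20.6) = sin(41.2) = 0.658689
Q = 0.67 * 3.993679 * 0.658689
Q = 1.7625 m^3/s

1.7625


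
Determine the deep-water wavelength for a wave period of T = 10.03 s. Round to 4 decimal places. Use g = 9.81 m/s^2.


L0 = g * T^2 / (2 * pi)
L0 = 9.81 * 10.03^2 / (2 * pi)
L0 = 9.81 * 100.6009 / 6.28319
L0 = 986.8948 / 6.28319
L0 = 157.0692 m

157.0692


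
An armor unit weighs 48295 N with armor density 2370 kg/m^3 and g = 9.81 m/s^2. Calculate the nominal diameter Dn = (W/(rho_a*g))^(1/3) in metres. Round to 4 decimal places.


V = W / (rho_a * g)
V = 48295 / (2370 * 9.81)
V = 48295 / 23249.70
V = 2.077231 m^3
Dn = V^(1/3) = 2.077231^(1/3)
Dn = 1.2759 m

1.2759


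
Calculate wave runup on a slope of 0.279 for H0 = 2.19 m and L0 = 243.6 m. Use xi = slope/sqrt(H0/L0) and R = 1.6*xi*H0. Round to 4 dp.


xi = slope / sqrt(H0/L0)
H0/L0 = 2.19/243.6 = 0.008990
sqrt(0.008990) = 0.094816
xi = 0.279 / 0.094816 = 2.942529
R = 1.6 * xi * H0 = 1.6 * 2.942529 * 2.19
R = 10.3106 m

10.3106


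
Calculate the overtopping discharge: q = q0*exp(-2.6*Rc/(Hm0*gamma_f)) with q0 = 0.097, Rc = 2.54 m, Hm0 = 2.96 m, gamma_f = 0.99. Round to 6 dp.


q = q0 * exp(-2.6 * Rc / (Hm0 * gamma_f))
Exponent = -2.6 * 2.54 / (2.96 * 0.99)
= -2.6 * 2.54 / 2.9304
= -2.253617
exp(-2.253617) = 0.105019
q = 0.097 * 0.105019
q = 0.010187 m^3/s/m

0.010187


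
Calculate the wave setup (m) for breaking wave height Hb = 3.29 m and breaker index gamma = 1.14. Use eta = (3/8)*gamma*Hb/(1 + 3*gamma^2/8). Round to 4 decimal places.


eta = (3/8) * gamma * Hb / (1 + 3*gamma^2/8)
Numerator = (3/8) * 1.14 * 3.29 = 1.406475
Denominator = 1 + 3*1.14^2/8 = 1 + 0.487350 = 1.487350
eta = 1.406475 / 1.487350
eta = 0.9456 m

0.9456


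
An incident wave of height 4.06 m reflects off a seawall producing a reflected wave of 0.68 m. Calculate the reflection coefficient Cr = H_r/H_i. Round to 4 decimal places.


Cr = H_r / H_i
Cr = 0.68 / 4.06
Cr = 0.1675

0.1675


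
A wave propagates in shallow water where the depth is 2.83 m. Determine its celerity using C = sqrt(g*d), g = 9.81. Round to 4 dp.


Using the shallow-water approximation:
C = sqrt(g * d) = sqrt(9.81 * 2.83)
C = sqrt(27.7623)
C = 5.2690 m/s

5.2690


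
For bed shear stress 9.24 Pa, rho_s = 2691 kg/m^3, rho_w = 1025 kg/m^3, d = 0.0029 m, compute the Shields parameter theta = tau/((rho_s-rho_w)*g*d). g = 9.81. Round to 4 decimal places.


theta = tau / ((rho_s - rho_w) * g * d)
rho_s - rho_w = 2691 - 1025 = 1666
Denominator = 1666 * 9.81 * 0.0029 = 47.396034
theta = 9.24 / 47.396034
theta = 0.1950

0.1950


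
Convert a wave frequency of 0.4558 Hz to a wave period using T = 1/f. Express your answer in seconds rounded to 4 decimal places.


T = 1 / f
T = 1 / 0.4558
T = 2.1939 s

2.1939


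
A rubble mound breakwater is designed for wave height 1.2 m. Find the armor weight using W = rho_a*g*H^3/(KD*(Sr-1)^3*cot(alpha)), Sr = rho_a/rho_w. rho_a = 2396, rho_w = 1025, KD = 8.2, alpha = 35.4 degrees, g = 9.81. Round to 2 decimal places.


Sr = rho_a / rho_w = 2396 / 1025 = 2.337561
(Sr - 1) = 1.337561
(Sr - 1)^3 = 2.392989
cot(35.4) = 1 / tan(35.4) = 1 / 0.710663 = 1.407137
Numerator = 2396 * 9.81 * 1.2^3 = 40616.2253
Denominator = 8.2 * 2.392989 * 1.407137 = 27.611558
W = 40616.2253 / 27.611558
W = 1470.99 N

1470.99


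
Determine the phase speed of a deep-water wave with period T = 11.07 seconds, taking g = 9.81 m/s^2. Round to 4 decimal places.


We use the deep-water celerity formula:
C = g * T / (2 * pi)
C = 9.81 * 11.07 / (2 * 3.14159...)
C = 108.596700 / 6.283185
C = 17.2837 m/s

17.2837


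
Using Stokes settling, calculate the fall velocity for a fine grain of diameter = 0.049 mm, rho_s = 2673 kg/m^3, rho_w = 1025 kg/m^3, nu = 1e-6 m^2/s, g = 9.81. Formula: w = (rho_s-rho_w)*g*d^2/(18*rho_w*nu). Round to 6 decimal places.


w = (rho_s - rho_w) * g * d^2 / (18 * rho_w * nu)
d = 0.049 mm = 0.000049 m
rho_s - rho_w = 2673 - 1025 = 1648
Numerator = 1648 * 9.81 * (0.000049)^2 = 0.000038816679
Denominator = 18 * 1025 * 1e-6 = 0.018450
w = 0.002104 m/s

0.002104


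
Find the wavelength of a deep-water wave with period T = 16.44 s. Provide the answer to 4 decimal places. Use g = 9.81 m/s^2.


L0 = g * T^2 / (2 * pi)
L0 = 9.81 * 16.44^2 / (2 * pi)
L0 = 9.81 * 270.2736 / 6.28319
L0 = 2651.3840 / 6.28319
L0 = 421.9809 m

421.9809


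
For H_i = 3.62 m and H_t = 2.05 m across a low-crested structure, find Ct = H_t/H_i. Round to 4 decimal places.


Ct = H_t / H_i
Ct = 2.05 / 3.62
Ct = 0.5663

0.5663


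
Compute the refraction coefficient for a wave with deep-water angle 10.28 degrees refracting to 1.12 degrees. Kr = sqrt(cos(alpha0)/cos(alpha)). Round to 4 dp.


Kr = sqrt(cos(alpha0) / cos(alpha))
cos(10.28) = 0.983947
cos(1.12) = 0.999809
Kr = sqrt(0.983947 / 0.999809)
Kr = sqrt(0.984135)
Kr = 0.9920

0.9920


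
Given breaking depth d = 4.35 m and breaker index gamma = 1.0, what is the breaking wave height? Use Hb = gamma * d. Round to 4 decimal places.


Hb = gamma * d
Hb = 1.0 * 4.35
Hb = 4.3500 m

4.3500


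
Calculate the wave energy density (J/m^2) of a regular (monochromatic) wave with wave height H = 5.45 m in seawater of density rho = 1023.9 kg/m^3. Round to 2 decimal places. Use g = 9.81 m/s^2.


E = (1/8) * rho * g * H^2
E = (1/8) * 1023.9 * 9.81 * 5.45^2
E = 0.125 * 1023.9 * 9.81 * 29.7025
E = 37293.19 J/m^2

37293.19


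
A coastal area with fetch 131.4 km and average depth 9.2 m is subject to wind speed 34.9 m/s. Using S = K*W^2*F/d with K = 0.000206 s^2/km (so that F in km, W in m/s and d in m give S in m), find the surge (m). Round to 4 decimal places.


S = K * W^2 * F / d
W^2 = 34.9^2 = 1218.01
S = 0.000206 * 1218.01 * 131.4 / 9.2
Numerator = 0.000206 * 1218.01 * 131.4 = 32.969582
S = 32.969582 / 9.2 = 3.5837 m

3.5837


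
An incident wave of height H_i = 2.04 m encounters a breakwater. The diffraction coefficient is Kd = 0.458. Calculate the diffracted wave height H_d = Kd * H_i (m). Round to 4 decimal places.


H_d = Kd * H_i
H_d = 0.458 * 2.04
H_d = 0.9343 m

0.9343


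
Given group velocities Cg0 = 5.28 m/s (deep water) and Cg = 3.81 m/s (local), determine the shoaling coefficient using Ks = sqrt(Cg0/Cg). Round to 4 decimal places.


Ks = sqrt(Cg0 / Cg)
Ks = sqrt(5.28 / 3.81)
Ks = sqrt(1.3858)
Ks = 1.1772

1.1772


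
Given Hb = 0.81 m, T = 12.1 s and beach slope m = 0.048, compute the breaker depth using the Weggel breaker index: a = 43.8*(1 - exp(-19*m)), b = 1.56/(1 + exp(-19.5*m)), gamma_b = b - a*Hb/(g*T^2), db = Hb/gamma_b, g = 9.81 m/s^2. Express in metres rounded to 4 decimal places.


a = 43.8 * (1 - exp(-19 * m))
exp(-19 * 0.048) = exp(-0.9120) = 0.401720
a = 43.8 * (1 - 0.401720) = 26.204665
b = 1.56 / (1 + exp(-19.5 * m))
exp(-19.5 * 0.048) = exp(-0.9360) = 0.392193
b = 1.56 / (1 + 0.392193) = 1.120534
Hb / (g * T^2) = 0.81 / (9.81 * 12.1^2) = 0.81 / 1436.2821 = 0.00056396
gamma_b = b - a * Hb/(g*T^2) = 1.120534 - 26.204665 * 0.00056396 = 1.105756
db = Hb / gamma_b = 0.81 / 1.105756
db = 0.7325 m

0.7325


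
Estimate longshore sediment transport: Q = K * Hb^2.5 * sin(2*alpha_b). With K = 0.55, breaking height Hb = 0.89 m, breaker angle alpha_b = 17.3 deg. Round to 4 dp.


Q = K * Hb^2.5 * sin(2 * alpha_b)
Hb^2.5 = 0.89^2.5 = 0.747266
sin(2 * 17.3) = sin(34.6) = 0.567844
Q = 0.55 * 0.747266 * 0.567844
Q = 0.2334 m^3/s

0.2334


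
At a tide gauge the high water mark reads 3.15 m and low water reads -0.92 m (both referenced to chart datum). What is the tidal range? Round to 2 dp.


Tidal range = High water - Low water
Tidal range = 3.15 - (-0.92)
Tidal range = 4.07 m

4.07


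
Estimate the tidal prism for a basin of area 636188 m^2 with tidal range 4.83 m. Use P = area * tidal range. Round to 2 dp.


Tidal prism = Area * Tidal range
P = 636188 * 4.83
P = 3072788.04 m^3

3072788.04


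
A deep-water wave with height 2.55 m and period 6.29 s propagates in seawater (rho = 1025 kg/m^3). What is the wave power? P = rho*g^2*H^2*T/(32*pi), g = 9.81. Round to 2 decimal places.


P = rho * g^2 * H^2 * T / (32 * pi)
P = 1025 * 9.81^2 * 2.55^2 * 6.29 / (32 * pi)
P = 1025 * 96.2361 * 6.5025 * 6.29 / 100.53096
P = 40132.21 W/m

40132.21


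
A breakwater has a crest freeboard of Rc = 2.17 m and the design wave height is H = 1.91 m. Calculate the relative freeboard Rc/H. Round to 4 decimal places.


Relative freeboard = Rc / H
= 2.17 / 1.91
= 1.1361

1.1361


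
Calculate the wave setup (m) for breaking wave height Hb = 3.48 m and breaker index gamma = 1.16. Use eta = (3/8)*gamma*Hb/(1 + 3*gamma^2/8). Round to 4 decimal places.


eta = (3/8) * gamma * Hb / (1 + 3*gamma^2/8)
Numerator = (3/8) * 1.16 * 3.48 = 1.513800
Denominator = 1 + 3*1.16^2/8 = 1 + 0.504600 = 1.504600
eta = 1.513800 / 1.504600
eta = 1.0061 m

1.0061


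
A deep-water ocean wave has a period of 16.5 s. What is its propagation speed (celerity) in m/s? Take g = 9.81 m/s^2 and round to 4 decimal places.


We use the deep-water celerity formula:
C = g * T / (2 * pi)
C = 9.81 * 16.5 / (2 * 3.14159...)
C = 161.865000 / 6.283185
C = 25.7616 m/s

25.7616


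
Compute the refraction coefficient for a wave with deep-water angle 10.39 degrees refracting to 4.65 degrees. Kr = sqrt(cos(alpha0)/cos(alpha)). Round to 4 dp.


Kr = sqrt(cos(alpha0) / cos(alpha))
cos(10.39) = 0.983603
cos(4.65) = 0.996709
Kr = sqrt(0.983603 / 0.996709)
Kr = sqrt(0.986851)
Kr = 0.9934

0.9934


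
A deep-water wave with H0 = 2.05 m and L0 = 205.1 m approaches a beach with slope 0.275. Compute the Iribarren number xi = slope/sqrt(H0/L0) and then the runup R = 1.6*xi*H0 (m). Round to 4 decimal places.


xi = slope / sqrt(H0/L0)
H0/L0 = 2.05/205.1 = 0.009995
sqrt(0.009995) = 0.099976
xi = 0.275 / 0.099976 = 2.750671
R = 1.6 * xi * H0 = 1.6 * 2.750671 * 2.05
R = 9.0222 m

9.0222


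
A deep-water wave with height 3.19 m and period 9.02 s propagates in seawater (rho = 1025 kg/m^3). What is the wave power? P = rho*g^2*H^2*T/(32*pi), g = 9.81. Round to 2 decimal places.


P = rho * g^2 * H^2 * T / (32 * pi)
P = 1025 * 9.81^2 * 3.19^2 * 9.02 / (32 * pi)
P = 1025 * 96.2361 * 10.1761 * 9.02 / 100.53096
P = 90063.73 W/m

90063.73


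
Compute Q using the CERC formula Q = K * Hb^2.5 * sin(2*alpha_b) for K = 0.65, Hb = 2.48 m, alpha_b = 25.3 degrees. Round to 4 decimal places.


Q = K * Hb^2.5 * sin(2 * alpha_b)
Hb^2.5 = 2.48^2.5 = 9.685660
sin(2 * 25.3) = sin(50.6) = 0.772734
Q = 0.65 * 9.685660 * 0.772734
Q = 4.8649 m^3/s

4.8649


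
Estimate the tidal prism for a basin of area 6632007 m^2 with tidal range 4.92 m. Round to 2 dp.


Tidal prism = Area * Tidal range
P = 6632007 * 4.92
P = 32629474.44 m^3

32629474.44


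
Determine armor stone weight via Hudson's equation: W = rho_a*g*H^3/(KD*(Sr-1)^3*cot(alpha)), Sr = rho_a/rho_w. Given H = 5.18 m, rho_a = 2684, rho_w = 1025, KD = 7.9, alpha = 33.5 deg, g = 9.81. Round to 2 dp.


Sr = rho_a / rho_w = 2684 / 1025 = 2.618537
(Sr - 1) = 1.618537
(Sr - 1)^3 = 4.240017
cot(33.5) = 1 / tan(33.5) = 1 / 0.661886 = 1.510835
Numerator = 2684 * 9.81 * 5.18^3 = 3659660.4962
Denominator = 7.9 * 4.240017 * 1.510835 = 50.607134
W = 3659660.4962 / 50.607134
W = 72315.11 N

72315.11


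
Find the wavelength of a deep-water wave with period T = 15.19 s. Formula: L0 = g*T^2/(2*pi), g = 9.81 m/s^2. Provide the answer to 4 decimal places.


L0 = g * T^2 / (2 * pi)
L0 = 9.81 * 15.19^2 / (2 * pi)
L0 = 9.81 * 230.7361 / 6.28319
L0 = 2263.5211 / 6.28319
L0 = 360.2506 m

360.2506


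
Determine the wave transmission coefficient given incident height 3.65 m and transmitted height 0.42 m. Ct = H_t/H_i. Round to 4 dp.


Ct = H_t / H_i
Ct = 0.42 / 3.65
Ct = 0.1151

0.1151


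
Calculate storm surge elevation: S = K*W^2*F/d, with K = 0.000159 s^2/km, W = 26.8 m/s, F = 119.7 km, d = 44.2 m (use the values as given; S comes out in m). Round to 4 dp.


S = K * W^2 * F / d
W^2 = 26.8^2 = 718.24
S = 0.000159 * 718.24 * 119.7 / 44.2
Numerator = 0.000159 * 718.24 * 119.7 = 13.669759
S = 13.669759 / 44.2 = 0.3093 m

0.3093


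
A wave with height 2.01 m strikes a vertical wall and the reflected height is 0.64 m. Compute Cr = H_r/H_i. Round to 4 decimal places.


Cr = H_r / H_i
Cr = 0.64 / 2.01
Cr = 0.3184

0.3184


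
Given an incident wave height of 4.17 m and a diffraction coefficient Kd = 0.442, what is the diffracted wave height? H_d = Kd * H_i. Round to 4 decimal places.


H_d = Kd * H_i
H_d = 0.442 * 4.17
H_d = 1.8431 m

1.8431


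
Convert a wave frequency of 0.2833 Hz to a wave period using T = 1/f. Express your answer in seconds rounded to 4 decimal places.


T = 1 / f
T = 1 / 0.2833
T = 3.5298 s

3.5298


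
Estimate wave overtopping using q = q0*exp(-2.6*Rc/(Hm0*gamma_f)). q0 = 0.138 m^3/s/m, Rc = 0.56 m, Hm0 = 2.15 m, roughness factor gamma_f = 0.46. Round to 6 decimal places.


q = q0 * exp(-2.6 * Rc / (Hm0 * gamma_f))
Exponent = -2.6 * 0.56 / (2.15 * 0.46)
= -2.6 * 0.56 / 0.9890
= -1.472194
exp(-1.472194) = 0.229422
q = 0.138 * 0.229422
q = 0.031660 m^3/s/m

0.031660


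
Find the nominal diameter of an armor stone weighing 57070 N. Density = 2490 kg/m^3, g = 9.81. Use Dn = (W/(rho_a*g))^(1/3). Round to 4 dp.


V = W / (rho_a * g)
V = 57070 / (2490 * 9.81)
V = 57070 / 24426.90
V = 2.336359 m^3
Dn = V^(1/3) = 2.336359^(1/3)
Dn = 1.3269 m

1.3269


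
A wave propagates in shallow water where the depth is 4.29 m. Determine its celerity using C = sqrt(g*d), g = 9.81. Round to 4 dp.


Using the shallow-water approximation:
C = sqrt(g * d) = sqrt(9.81 * 4.29)
C = sqrt(42.0849)
C = 6.4873 m/s

6.4873


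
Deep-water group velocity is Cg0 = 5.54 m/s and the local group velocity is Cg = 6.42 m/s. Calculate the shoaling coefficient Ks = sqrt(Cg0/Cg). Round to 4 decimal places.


Ks = sqrt(Cg0 / Cg)
Ks = sqrt(5.54 / 6.42)
Ks = sqrt(0.8629)
Ks = 0.9289

0.9289


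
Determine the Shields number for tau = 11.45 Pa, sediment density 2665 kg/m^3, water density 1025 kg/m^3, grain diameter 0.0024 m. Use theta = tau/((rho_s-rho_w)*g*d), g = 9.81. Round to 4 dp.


theta = tau / ((rho_s - rho_w) * g * d)
rho_s - rho_w = 2665 - 1025 = 1640
Denominator = 1640 * 9.81 * 0.0024 = 38.612160
theta = 11.45 / 38.612160
theta = 0.2965

0.2965


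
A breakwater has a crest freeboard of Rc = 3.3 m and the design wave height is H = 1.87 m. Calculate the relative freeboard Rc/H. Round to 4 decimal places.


Relative freeboard = Rc / H
= 3.3 / 1.87
= 1.7647

1.7647


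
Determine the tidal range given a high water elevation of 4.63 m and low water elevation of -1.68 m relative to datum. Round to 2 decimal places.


Tidal range = High water - Low water
Tidal range = 4.63 - (-1.68)
Tidal range = 6.31 m

6.31


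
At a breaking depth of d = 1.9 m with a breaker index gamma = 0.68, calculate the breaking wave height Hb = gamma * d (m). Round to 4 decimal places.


Hb = gamma * d
Hb = 0.68 * 1.9
Hb = 1.2920 m

1.2920


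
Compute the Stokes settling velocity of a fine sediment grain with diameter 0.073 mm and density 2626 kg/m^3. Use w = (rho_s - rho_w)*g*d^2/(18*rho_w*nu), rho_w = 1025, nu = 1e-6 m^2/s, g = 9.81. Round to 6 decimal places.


w = (rho_s - rho_w) * g * d^2 / (18 * rho_w * nu)
d = 0.073 mm = 0.000073 m
rho_s - rho_w = 2626 - 1025 = 1601
Numerator = 1601 * 9.81 * (0.000073)^2 = 0.000083696261
Denominator = 18 * 1025 * 1e-6 = 0.018450
w = 0.004536 m/s

0.004536


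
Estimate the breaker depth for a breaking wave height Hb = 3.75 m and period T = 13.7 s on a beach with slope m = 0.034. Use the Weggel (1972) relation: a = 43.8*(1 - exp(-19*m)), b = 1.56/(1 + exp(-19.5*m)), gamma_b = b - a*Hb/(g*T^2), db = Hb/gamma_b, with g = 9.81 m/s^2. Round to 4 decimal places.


a = 43.8 * (1 - exp(-19 * m))
exp(-19 * 0.034) = exp(-0.6460) = 0.524138
a = 43.8 * (1 - 0.524138) = 20.842749
b = 1.56 / (1 + exp(-19.5 * m))
exp(-19.5 * 0.034) = exp(-0.6630) = 0.515303
b = 1.56 / (1 + 0.515303) = 1.029497
Hb / (g * T^2) = 3.75 / (9.81 * 13.7^2) = 3.75 / 1841.2389 = 0.00203667
gamma_b = b - a * Hb/(g*T^2) = 1.029497 - 20.842749 * 0.00203667 = 0.987047
db = Hb / gamma_b = 3.75 / 0.987047
db = 3.7992 m

3.7992


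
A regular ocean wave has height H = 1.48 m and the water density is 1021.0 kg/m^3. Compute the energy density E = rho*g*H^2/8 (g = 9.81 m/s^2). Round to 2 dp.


E = (1/8) * rho * g * H^2
E = (1/8) * 1021.0 * 9.81 * 1.48^2
E = 0.125 * 1021.0 * 9.81 * 2.1904
E = 2742.38 J/m^2

2742.38


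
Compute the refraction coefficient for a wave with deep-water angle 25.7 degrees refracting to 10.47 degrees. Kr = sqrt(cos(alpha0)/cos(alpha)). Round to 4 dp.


Kr = sqrt(cos(alpha0) / cos(alpha))
cos(25.7) = 0.901077
cos(10.47) = 0.983350
Kr = sqrt(0.901077 / 0.983350)
Kr = sqrt(0.916334)
Kr = 0.9573

0.9573


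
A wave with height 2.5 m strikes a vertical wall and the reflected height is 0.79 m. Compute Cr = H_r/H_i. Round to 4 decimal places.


Cr = H_r / H_i
Cr = 0.79 / 2.5
Cr = 0.3160

0.3160


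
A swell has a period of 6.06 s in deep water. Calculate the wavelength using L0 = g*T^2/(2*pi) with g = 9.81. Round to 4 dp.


L0 = g * T^2 / (2 * pi)
L0 = 9.81 * 6.06^2 / (2 * pi)
L0 = 9.81 * 36.7236 / 6.28319
L0 = 360.2585 / 6.28319
L0 = 57.3369 m

57.3369


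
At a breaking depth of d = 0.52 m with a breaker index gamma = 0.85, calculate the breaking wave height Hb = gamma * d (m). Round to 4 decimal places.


Hb = gamma * d
Hb = 0.85 * 0.52
Hb = 0.4420 m

0.4420


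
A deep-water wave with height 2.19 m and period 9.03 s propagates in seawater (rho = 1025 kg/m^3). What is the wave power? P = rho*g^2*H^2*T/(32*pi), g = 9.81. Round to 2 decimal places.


P = rho * g^2 * H^2 * T / (32 * pi)
P = 1025 * 9.81^2 * 2.19^2 * 9.03 / (32 * pi)
P = 1025 * 96.2361 * 4.7961 * 9.03 / 100.53096
P = 42495.02 W/m

42495.02


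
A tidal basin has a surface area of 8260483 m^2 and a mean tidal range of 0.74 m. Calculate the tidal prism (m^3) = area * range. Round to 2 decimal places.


Tidal prism = Area * Tidal range
P = 8260483 * 0.74
P = 6112757.42 m^3

6112757.42


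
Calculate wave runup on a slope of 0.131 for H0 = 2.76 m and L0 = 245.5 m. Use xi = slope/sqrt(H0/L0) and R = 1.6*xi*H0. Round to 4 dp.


xi = slope / sqrt(H0/L0)
H0/L0 = 2.76/245.5 = 0.011242
sqrt(0.011242) = 0.106030
xi = 0.131 / 0.106030 = 1.235499
R = 1.6 * xi * H0 = 1.6 * 1.235499 * 2.76
R = 5.4560 m

5.4560


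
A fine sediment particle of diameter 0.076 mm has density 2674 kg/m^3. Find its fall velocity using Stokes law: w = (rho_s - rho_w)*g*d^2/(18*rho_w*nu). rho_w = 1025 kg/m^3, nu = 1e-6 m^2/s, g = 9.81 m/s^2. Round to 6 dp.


w = (rho_s - rho_w) * g * d^2 / (18 * rho_w * nu)
d = 0.076 mm = 0.000076 m
rho_s - rho_w = 2674 - 1025 = 1649
Numerator = 1649 * 9.81 * (0.000076)^2 = 0.000093436561
Denominator = 18 * 1025 * 1e-6 = 0.018450
w = 0.005064 m/s

0.005064


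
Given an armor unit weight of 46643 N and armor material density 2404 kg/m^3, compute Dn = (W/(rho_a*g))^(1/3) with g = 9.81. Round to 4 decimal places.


V = W / (rho_a * g)
V = 46643 / (2404 * 9.81)
V = 46643 / 23583.24
V = 1.977803 m^3
Dn = V^(1/3) = 1.977803^(1/3)
Dn = 1.2552 m

1.2552


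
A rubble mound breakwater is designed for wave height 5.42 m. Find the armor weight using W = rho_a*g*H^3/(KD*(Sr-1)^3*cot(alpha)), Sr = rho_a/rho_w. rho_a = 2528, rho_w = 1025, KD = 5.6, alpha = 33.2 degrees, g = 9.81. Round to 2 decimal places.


Sr = rho_a / rho_w = 2528 / 1025 = 2.466341
(Sr - 1) = 1.466341
(Sr - 1)^3 = 3.152865
cot(33.2) = 1 / tan(33.2) = 1 / 0.654382 = 1.528160
Numerator = 2528 * 9.81 * 5.42^3 = 3948607.2320
Denominator = 5.6 * 3.152865 * 1.528160 = 26.981261
W = 3948607.2320 / 26.981261
W = 146346.28 N

146346.28


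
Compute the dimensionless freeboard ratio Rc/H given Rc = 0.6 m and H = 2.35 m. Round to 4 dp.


Relative freeboard = Rc / H
= 0.6 / 2.35
= 0.2553

0.2553


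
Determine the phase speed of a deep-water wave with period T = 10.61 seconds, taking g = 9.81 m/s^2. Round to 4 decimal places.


We use the deep-water celerity formula:
C = g * T / (2 * pi)
C = 9.81 * 10.61 / (2 * 3.14159...)
C = 104.084100 / 6.283185
C = 16.5655 m/s

16.5655


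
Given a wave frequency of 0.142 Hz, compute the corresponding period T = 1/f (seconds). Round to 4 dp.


T = 1 / f
T = 1 / 0.142
T = 7.0423 s

7.0423


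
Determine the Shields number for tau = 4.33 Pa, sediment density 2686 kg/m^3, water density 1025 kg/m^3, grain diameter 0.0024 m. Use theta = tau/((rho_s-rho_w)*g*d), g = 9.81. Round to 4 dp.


theta = tau / ((rho_s - rho_w) * g * d)
rho_s - rho_w = 2686 - 1025 = 1661
Denominator = 1661 * 9.81 * 0.0024 = 39.106584
theta = 4.33 / 39.106584
theta = 0.1107

0.1107


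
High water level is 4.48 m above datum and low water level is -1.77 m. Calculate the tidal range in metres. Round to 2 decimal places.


Tidal range = High water - Low water
Tidal range = 4.48 - (-1.77)
Tidal range = 6.25 m

6.25


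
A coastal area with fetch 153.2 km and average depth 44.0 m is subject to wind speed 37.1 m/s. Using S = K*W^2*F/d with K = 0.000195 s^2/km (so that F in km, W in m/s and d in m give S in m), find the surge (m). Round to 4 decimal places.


S = K * W^2 * F / d
W^2 = 37.1^2 = 1376.41
S = 0.000195 * 1376.41 * 153.2 / 44.0
Numerator = 0.000195 * 1376.41 * 153.2 = 41.118872
S = 41.118872 / 44.0 = 0.9345 m

0.9345


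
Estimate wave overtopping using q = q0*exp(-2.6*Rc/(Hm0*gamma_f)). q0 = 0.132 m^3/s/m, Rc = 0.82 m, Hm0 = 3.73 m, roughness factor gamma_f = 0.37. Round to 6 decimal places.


q = q0 * exp(-2.6 * Rc / (Hm0 * gamma_f))
Exponent = -2.6 * 0.82 / (3.73 * 0.37)
= -2.6 * 0.82 / 1.3801
= -1.544816
exp(-1.544816) = 0.213351
q = 0.132 * 0.213351
q = 0.028162 m^3/s/m

0.028162


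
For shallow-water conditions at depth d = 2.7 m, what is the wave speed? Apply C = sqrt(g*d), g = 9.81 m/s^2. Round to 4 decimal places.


Using the shallow-water approximation:
C = sqrt(g * d) = sqrt(9.81 * 2.7)
C = sqrt(26.4870)
C = 5.1466 m/s

5.1466


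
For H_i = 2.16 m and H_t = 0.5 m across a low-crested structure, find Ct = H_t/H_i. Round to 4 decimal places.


Ct = H_t / H_i
Ct = 0.5 / 2.16
Ct = 0.2315

0.2315


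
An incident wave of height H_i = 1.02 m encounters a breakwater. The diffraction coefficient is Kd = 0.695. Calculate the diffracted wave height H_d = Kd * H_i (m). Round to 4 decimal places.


H_d = Kd * H_i
H_d = 0.695 * 1.02
H_d = 0.7089 m

0.7089


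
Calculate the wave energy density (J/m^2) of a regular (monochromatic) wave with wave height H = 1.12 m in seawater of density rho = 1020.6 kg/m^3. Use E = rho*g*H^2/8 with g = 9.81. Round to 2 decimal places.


E = (1/8) * rho * g * H^2
E = (1/8) * 1020.6 * 9.81 * 1.12^2
E = 0.125 * 1020.6 * 9.81 * 1.2544
E = 1569.90 J/m^2

1569.90


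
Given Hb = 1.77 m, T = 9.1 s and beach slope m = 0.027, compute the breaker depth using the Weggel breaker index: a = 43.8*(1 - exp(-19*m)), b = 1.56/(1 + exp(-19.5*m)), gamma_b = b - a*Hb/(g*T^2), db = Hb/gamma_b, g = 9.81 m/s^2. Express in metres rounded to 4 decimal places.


a = 43.8 * (1 - exp(-19 * m))
exp(-19 * 0.027) = exp(-0.5130) = 0.598697
a = 43.8 * (1 - 0.598697) = 17.577081
b = 1.56 / (1 + exp(-19.5 * m))
exp(-19.5 * 0.027) = exp(-0.5265) = 0.590669
b = 1.56 / (1 + 0.590669) = 0.980720
Hb / (g * T^2) = 1.77 / (9.81 * 9.1^2) = 1.77 / 812.3661 = 0.00217882
gamma_b = b - a * Hb/(g*T^2) = 0.980720 - 17.577081 * 0.00217882 = 0.942422
db = Hb / gamma_b = 1.77 / 0.942422
db = 1.8781 m

1.8781


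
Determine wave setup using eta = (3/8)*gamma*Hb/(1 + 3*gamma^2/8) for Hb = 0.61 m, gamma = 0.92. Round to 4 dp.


eta = (3/8) * gamma * Hb / (1 + 3*gamma^2/8)
Numerator = (3/8) * 0.92 * 0.61 = 0.210450
Denominator = 1 + 3*0.92^2/8 = 1 + 0.317400 = 1.317400
eta = 0.210450 / 1.317400
eta = 0.1597 m

0.1597


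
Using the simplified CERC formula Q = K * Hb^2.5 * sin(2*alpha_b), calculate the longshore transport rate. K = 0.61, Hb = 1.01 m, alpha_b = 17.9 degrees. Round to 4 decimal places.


Q = K * Hb^2.5 * sin(2 * alpha_b)
Hb^2.5 = 1.01^2.5 = 1.025188
sin(2 * 17.9) = sin(35.8) = 0.584958
Q = 0.61 * 1.025188 * 0.584958
Q = 0.3658 m^3/s

0.3658


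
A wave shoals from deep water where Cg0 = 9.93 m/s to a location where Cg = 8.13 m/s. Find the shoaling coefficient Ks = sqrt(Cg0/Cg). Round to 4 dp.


Ks = sqrt(Cg0 / Cg)
Ks = sqrt(9.93 / 8.13)
Ks = sqrt(1.2214)
Ks = 1.1052

1.1052


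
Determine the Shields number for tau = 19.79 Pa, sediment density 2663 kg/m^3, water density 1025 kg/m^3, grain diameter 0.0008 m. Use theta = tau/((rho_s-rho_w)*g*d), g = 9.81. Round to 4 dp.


theta = tau / ((rho_s - rho_w) * g * d)
rho_s - rho_w = 2663 - 1025 = 1638
Denominator = 1638 * 9.81 * 0.0008 = 12.855024
theta = 19.79 / 12.855024
theta = 1.5395

1.5395


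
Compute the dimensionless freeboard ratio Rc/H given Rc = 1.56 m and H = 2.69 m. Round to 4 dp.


Relative freeboard = Rc / H
= 1.56 / 2.69
= 0.5799

0.5799


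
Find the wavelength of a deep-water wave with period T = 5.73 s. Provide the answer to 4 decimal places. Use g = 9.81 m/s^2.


L0 = g * T^2 / (2 * pi)
L0 = 9.81 * 5.73^2 / (2 * pi)
L0 = 9.81 * 32.8329 / 6.28319
L0 = 322.0907 / 6.28319
L0 = 51.2623 m

51.2623


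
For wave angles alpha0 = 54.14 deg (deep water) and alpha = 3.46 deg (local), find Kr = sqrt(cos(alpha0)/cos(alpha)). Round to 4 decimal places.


Kr = sqrt(cos(alpha0) / cos(alpha))
cos(54.14) = 0.585807
cos(3.46) = 0.998177
Kr = sqrt(0.585807 / 0.998177)
Kr = sqrt(0.586876)
Kr = 0.7661

0.7661


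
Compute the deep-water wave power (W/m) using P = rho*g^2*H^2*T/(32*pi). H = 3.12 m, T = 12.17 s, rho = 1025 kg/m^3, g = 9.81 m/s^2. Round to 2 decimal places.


P = rho * g^2 * H^2 * T / (32 * pi)
P = 1025 * 9.81^2 * 3.12^2 * 12.17 / (32 * pi)
P = 1025 * 96.2361 * 9.7344 * 12.17 / 100.53096
P = 116241.66 W/m

116241.66


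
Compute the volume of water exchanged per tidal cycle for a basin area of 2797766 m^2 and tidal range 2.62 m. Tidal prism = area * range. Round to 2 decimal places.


Tidal prism = Area * Tidal range
P = 2797766 * 2.62
P = 7330146.92 m^3

7330146.92


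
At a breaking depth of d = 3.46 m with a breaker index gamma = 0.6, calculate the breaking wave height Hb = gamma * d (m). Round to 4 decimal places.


Hb = gamma * d
Hb = 0.6 * 3.46
Hb = 2.0760 m

2.0760


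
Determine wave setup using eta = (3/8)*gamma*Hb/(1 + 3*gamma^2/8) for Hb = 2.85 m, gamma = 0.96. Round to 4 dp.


eta = (3/8) * gamma * Hb / (1 + 3*gamma^2/8)
Numerator = (3/8) * 0.96 * 2.85 = 1.026000
Denominator = 1 + 3*0.96^2/8 = 1 + 0.345600 = 1.345600
eta = 1.026000 / 1.345600
eta = 0.7625 m

0.7625


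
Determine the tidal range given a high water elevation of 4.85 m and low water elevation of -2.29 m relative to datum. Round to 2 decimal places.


Tidal range = High water - Low water
Tidal range = 4.85 - (-2.29)
Tidal range = 7.14 m

7.14


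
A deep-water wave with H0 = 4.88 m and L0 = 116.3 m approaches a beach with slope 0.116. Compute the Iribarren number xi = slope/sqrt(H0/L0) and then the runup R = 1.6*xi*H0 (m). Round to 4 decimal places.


xi = slope / sqrt(H0/L0)
H0/L0 = 4.88/116.3 = 0.041960
sqrt(0.041960) = 0.204842
xi = 0.116 / 0.204842 = 0.566289
R = 1.6 * xi * H0 = 1.6 * 0.566289 * 4.88
R = 4.4216 m

4.4216


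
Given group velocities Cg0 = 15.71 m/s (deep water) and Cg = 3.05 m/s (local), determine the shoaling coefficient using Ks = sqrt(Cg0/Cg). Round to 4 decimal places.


Ks = sqrt(Cg0 / Cg)
Ks = sqrt(15.71 / 3.05)
Ks = sqrt(5.1508)
Ks = 2.2695

2.2695


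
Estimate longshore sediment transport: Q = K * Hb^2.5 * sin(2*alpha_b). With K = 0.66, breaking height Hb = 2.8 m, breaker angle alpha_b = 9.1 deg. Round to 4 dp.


Q = K * Hb^2.5 * sin(2 * alpha_b)
Hb^2.5 = 2.8^2.5 = 13.118829
sin(2 * 9.1) = sin(18.2) = 0.312335
Q = 0.66 * 13.118829 * 0.312335
Q = 2.7043 m^3/s

2.7043


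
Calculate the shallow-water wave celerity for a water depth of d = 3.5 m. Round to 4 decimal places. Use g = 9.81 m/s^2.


Using the shallow-water approximation:
C = sqrt(g * d) = sqrt(9.81 * 3.5)
C = sqrt(34.3350)
C = 5.8596 m/s

5.8596


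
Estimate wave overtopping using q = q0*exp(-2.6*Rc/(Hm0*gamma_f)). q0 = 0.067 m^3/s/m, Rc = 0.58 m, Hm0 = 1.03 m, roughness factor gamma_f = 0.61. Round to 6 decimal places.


q = q0 * exp(-2.6 * Rc / (Hm0 * gamma_f))
Exponent = -2.6 * 0.58 / (1.03 * 0.61)
= -2.6 * 0.58 / 0.6283
= -2.400127
exp(-2.400127) = 0.090706
q = 0.067 * 0.090706
q = 0.006077 m^3/s/m

0.006077


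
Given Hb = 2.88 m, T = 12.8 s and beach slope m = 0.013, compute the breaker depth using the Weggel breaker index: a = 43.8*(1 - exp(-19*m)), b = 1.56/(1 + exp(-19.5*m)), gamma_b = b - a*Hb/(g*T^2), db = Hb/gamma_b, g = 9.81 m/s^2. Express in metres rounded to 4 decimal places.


a = 43.8 * (1 - exp(-19 * m))
exp(-19 * 0.013) = exp(-0.2470) = 0.781141
a = 43.8 * (1 - 0.781141) = 9.586038
b = 1.56 / (1 + exp(-19.5 * m))
exp(-19.5 * 0.013) = exp(-0.2535) = 0.776080
b = 1.56 / (1 + 0.776080) = 0.878339
Hb / (g * T^2) = 2.88 / (9.81 * 12.8^2) = 2.88 / 1607.2704 = 0.00179186
gamma_b = b - a * Hb/(g*T^2) = 0.878339 - 9.586038 * 0.00179186 = 0.861162
db = Hb / gamma_b = 2.88 / 0.861162
db = 3.3443 m

3.3443


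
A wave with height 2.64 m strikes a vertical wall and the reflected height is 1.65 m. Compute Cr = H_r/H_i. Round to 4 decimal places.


Cr = H_r / H_i
Cr = 1.65 / 2.64
Cr = 0.6250

0.6250


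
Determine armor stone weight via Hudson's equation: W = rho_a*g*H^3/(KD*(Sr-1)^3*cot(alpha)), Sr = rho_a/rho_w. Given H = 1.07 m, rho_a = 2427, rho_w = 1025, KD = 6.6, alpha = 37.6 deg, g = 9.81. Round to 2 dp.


Sr = rho_a / rho_w = 2427 / 1025 = 2.367805
(Sr - 1) = 1.367805
(Sr - 1)^3 = 2.559013
cot(37.6) = 1 / tan(37.6) = 1 / 0.770104 = 1.298526
Numerator = 2427 * 9.81 * 1.07^3 = 29166.8895
Denominator = 6.6 * 2.559013 * 1.298526 = 21.931442
W = 29166.8895 / 21.931442
W = 1329.91 N

1329.91


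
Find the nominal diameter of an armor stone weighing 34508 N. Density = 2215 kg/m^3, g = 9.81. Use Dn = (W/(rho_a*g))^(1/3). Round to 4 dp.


V = W / (rho_a * g)
V = 34508 / (2215 * 9.81)
V = 34508 / 21729.15
V = 1.588097 m^3
Dn = V^(1/3) = 1.588097^(1/3)
Dn = 1.1667 m

1.1667


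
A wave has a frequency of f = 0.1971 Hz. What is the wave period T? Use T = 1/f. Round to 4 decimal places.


T = 1 / f
T = 1 / 0.1971
T = 5.0736 s

5.0736


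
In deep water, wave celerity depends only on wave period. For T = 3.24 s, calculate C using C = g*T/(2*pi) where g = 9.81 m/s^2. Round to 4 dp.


We use the deep-water celerity formula:
C = g * T / (2 * pi)
C = 9.81 * 3.24 / (2 * 3.14159...)
C = 31.784400 / 6.283185
C = 5.0586 m/s

5.0586


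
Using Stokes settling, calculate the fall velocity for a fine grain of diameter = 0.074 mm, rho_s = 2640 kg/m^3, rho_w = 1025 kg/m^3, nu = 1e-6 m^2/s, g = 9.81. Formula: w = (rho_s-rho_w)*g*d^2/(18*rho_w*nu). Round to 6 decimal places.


w = (rho_s - rho_w) * g * d^2 / (18 * rho_w * nu)
d = 0.074 mm = 0.000074 m
rho_s - rho_w = 2640 - 1025 = 1615
Numerator = 1615 * 9.81 * (0.000074)^2 = 0.000086757089
Denominator = 18 * 1025 * 1e-6 = 0.018450
w = 0.004702 m/s

0.004702


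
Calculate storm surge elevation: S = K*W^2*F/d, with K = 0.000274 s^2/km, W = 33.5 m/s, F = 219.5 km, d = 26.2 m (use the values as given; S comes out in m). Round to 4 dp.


S = K * W^2 * F / d
W^2 = 33.5^2 = 1122.25
S = 0.000274 * 1122.25 * 219.5 / 26.2
Numerator = 0.000274 * 1122.25 * 219.5 = 67.495482
S = 67.495482 / 26.2 = 2.5762 m

2.5762


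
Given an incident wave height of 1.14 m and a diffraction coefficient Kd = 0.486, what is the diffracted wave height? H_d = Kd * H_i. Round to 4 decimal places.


H_d = Kd * H_i
H_d = 0.486 * 1.14
H_d = 0.5540 m

0.5540


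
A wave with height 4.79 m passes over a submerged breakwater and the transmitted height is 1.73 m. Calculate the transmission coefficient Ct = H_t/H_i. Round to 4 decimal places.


Ct = H_t / H_i
Ct = 1.73 / 4.79
Ct = 0.3612

0.3612


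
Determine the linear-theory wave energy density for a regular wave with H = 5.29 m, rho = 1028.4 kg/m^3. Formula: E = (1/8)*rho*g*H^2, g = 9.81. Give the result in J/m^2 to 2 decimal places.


E = (1/8) * rho * g * H^2
E = (1/8) * 1028.4 * 9.81 * 5.29^2
E = 0.125 * 1028.4 * 9.81 * 27.9841
E = 35290.06 J/m^2

35290.06
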